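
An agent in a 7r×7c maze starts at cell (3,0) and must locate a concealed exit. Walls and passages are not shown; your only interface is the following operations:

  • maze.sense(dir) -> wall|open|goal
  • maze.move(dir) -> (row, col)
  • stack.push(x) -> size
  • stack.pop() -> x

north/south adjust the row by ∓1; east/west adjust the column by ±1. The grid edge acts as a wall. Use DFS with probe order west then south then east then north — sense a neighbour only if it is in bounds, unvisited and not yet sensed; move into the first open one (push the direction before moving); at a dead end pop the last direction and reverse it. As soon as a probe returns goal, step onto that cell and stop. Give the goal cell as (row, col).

~$ maze.sense south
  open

~$ stack.push south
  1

~$ maze.move south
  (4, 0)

~$ maze.sense south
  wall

~$ maze.sense east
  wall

~$ stack.pop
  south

~$ maze.move north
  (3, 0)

~$ maze.sense east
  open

~$ stack.push east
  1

~$ maze.move east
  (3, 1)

~$ maze.sense east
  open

~$ stack.push east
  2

~$ maze.move east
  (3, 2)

~$ maze.sense south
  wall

~$ maze.sense east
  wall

~$ maze.sense north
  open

~$ stack.push north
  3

~$ maze.move north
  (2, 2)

~$ maze.sense west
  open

~$ stack.push west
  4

~$ maze.move west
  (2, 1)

~$ maze.sense west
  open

~$ stack.push west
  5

~$ maze.move west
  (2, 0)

~$ maze.sense north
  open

~$ stack.push north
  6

~$ maze.move north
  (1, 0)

~$ maze.sense east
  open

~$ stack.push east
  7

~$ maze.move east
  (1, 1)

~$ maze.sense east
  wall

~$ maze.sense north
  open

~$ stack.push north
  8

~$ maze.move north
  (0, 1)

~$ maze.sense west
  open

~$ stack.push west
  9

~$ maze.move west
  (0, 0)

~$ stack.pop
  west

~$ maze.move east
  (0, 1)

~$ maze.sense east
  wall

~$ stack.pop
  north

~$ maze.move south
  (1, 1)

~$ stack.pop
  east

~$ maze.move west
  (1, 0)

~$ stack.pop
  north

~$ maze.move south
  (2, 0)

~$ stack.pop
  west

~$ maze.move east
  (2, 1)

~$ stack.pop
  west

~$ maze.move east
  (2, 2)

~$ maze.sense east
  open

~$ stack.push east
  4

~$ maze.move east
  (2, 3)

~$ maze.sense east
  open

~$ stack.push east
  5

~$ maze.move east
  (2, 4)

~$ maze.sense south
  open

~$ stack.push south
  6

~$ maze.move south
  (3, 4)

~$ maze.sense south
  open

~$ stack.push south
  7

~$ maze.move south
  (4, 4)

~$ maze.sense west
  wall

~$ maze.sense south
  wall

~$ maze.sense east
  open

~$ stack.push east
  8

~$ maze.move east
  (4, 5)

~$ maze.sense south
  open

~$ stack.push south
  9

~$ maze.move south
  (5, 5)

~$ maze.sense south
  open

~$ stack.push south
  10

~$ maze.move south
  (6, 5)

~$ maze.sense west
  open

~$ stack.push west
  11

~$ maze.move west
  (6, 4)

~$ maze.sense west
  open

~$ stack.push west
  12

~$ maze.move west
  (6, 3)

~$ maze.sense west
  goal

~$ maze.move west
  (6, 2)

Answer: (6, 2)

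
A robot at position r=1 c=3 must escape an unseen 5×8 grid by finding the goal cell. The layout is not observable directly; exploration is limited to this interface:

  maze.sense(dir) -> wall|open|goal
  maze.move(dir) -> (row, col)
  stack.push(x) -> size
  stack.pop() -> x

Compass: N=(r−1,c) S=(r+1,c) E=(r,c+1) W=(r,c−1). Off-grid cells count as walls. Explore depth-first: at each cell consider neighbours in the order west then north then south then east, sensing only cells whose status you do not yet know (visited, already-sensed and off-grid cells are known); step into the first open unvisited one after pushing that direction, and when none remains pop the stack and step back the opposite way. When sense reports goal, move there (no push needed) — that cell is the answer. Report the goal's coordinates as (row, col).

Calling sense with dir: west, and observe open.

I try push with x: west, and get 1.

Next I call move with dir: west, which returns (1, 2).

I use sense with dir: west, and observe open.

Then push with x: west, yielding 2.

Then move with dir: west, and get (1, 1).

I use sense with dir: west, and see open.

I call push with x: west, — result: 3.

Then move with dir: west, giving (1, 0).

I call sense with dir: north, and get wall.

I run sense with dir: south, which returns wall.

Using pop, yielding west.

Next I call move with dir: east, and get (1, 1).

Invoking sense with dir: north, → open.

I run push with x: north, and get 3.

I call move with dir: north, giving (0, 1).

Invoking sense with dir: east, : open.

Calling push with x: east, yielding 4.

I call move with dir: east, and observe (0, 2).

Calling sense with dir: east, and see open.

Next I call push with x: east, : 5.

I invoke move with dir: east, and see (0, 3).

Now I run sense with dir: east, : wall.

Calling pop(), and see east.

I invoke move with dir: west, → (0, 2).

Now I run pop(), — result: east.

I try move with dir: west, yielding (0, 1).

I try pop, — result: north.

Next I call move with dir: south, and get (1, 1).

Using sense with dir: south, and observe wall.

I call pop, giving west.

Using move with dir: east, and observe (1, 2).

I call sense with dir: south, giving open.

I call push with x: south, yielding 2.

I invoke move with dir: south, giving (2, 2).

I call sense with dir: south, — result: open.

I run push with x: south, giving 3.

Then move with dir: south, giving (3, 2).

Invoking sense with dir: west, which returns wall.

I invoke sense with dir: south, and observe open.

I use push with x: south, yielding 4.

I try move with dir: south, → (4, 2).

Next I call sense with dir: west, and see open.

I use push with x: west, yielding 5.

Invoking move with dir: west, yielding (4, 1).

I call sense with dir: west, yielding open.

I use push with x: west, yielding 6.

Next I call move with dir: west, → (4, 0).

I run sense with dir: north, → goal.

Using move with dir: north, and get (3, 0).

Answer: (3, 0)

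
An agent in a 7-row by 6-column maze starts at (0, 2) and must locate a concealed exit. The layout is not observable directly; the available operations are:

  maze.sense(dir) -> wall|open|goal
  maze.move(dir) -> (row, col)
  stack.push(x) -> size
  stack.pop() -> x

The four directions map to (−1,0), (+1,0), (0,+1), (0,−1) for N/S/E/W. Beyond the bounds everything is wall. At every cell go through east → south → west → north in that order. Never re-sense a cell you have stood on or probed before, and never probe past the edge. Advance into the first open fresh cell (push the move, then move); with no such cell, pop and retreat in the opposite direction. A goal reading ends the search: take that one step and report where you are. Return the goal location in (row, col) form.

> maze.sense dir='east'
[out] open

> stack.push x='east'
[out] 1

> maze.move dir='east'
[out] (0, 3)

> maze.sense dir='east'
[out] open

> stack.push x='east'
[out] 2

> maze.move dir='east'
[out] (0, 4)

> maze.sense dir='east'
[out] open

> stack.push x='east'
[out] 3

> maze.move dir='east'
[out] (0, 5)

> maze.sense dir='south'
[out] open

> stack.push x='south'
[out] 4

> maze.move dir='south'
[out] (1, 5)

> maze.sense dir='south'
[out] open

> stack.push x='south'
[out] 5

> maze.move dir='south'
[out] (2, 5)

> maze.sense dir='south'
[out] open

> stack.push x='south'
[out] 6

> maze.move dir='south'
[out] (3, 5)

> maze.sense dir='south'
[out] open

> stack.push x='south'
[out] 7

> maze.move dir='south'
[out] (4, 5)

> maze.sense dir='south'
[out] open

> stack.push x='south'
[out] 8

> maze.move dir='south'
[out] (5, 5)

> maze.sense dir='south'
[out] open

> stack.push x='south'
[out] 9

> maze.move dir='south'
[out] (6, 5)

> maze.sense dir='west'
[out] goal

> maze.move dir='west'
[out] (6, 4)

Answer: (6, 4)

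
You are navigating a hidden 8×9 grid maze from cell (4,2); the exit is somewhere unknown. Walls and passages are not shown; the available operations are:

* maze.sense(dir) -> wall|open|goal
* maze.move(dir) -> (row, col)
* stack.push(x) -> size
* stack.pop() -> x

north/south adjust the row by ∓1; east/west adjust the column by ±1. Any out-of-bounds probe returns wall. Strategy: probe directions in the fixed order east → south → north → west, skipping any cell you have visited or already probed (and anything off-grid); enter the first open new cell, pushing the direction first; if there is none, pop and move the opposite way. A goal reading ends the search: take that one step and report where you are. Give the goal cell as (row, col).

CALL maze.sense[dir=east]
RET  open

CALL stack.push[x=east]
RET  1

CALL maze.move[dir=east]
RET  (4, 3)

CALL maze.sense[dir=east]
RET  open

CALL stack.push[x=east]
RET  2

CALL maze.move[dir=east]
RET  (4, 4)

CALL maze.sense[dir=east]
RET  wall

CALL maze.sense[dir=south]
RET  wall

CALL maze.sense[dir=north]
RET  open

CALL stack.push[x=north]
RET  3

CALL maze.move[dir=north]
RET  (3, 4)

CALL maze.sense[dir=east]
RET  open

CALL stack.push[x=east]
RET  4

CALL maze.move[dir=east]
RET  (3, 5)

CALL maze.sense[dir=east]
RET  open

CALL stack.push[x=east]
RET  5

CALL maze.move[dir=east]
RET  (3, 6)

CALL maze.sense[dir=east]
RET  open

CALL stack.push[x=east]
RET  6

CALL maze.move[dir=east]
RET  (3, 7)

CALL maze.sense[dir=east]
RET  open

CALL stack.push[x=east]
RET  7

CALL maze.move[dir=east]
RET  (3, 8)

CALL maze.sense[dir=south]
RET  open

CALL stack.push[x=south]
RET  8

CALL maze.move[dir=south]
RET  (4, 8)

CALL maze.sense[dir=south]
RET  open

CALL stack.push[x=south]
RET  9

CALL maze.move[dir=south]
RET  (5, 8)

CALL maze.sense[dir=south]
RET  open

CALL stack.push[x=south]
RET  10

CALL maze.move[dir=south]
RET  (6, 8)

CALL maze.sense[dir=south]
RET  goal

CALL maze.move[dir=south]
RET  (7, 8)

Answer: (7, 8)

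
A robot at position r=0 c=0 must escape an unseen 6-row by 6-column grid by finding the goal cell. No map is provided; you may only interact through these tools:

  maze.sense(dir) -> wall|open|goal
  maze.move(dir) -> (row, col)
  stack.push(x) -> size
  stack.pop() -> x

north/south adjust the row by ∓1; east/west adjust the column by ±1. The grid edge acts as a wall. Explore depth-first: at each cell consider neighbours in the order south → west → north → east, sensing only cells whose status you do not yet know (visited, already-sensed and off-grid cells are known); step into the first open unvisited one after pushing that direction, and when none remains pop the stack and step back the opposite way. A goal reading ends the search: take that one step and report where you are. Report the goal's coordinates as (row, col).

I call maze.sense(dir='south'), → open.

I invoke stack.push(x='south'), and get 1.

I use maze.move(dir='south'), → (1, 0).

Now I run maze.sense(dir='south'), — result: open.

I run stack.push(x='south'), yielding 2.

Using maze.move(dir='south'), → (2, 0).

Then maze.sense(dir='south'), giving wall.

Now I run maze.sense(dir='east'), — result: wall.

I invoke stack.pop, and see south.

I try maze.move(dir='north'), yielding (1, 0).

Now I run maze.sense(dir='east'), giving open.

Calling stack.push(x='east'), and see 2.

Then maze.move(dir='east'), and get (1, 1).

I invoke maze.sense(dir='north'), yielding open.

Now I run stack.push(x='north'), yielding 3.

Invoking maze.move(dir='north'), which returns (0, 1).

I try maze.sense(dir='east'), → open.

Invoking stack.push(x='east'), and observe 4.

Next I call maze.move(dir='east'), and observe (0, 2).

I run maze.sense(dir='south'), and see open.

Now I run stack.push(x='south'), and observe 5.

I use maze.move(dir='south'), which returns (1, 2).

I run maze.sense(dir='south'), and get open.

I invoke stack.push(x='south'), yielding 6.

I call maze.move(dir='south'), and get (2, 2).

Invoking maze.sense(dir='south'), : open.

Now I run stack.push(x='south'), : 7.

Calling maze.move(dir='south'), and get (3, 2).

I try maze.sense(dir='south'), and observe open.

Now I run stack.push(x='south'), and see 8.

Now I run maze.move(dir='south'), — result: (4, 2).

I run maze.sense(dir='south'), — result: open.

I call stack.push(x='south'), → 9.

Then maze.move(dir='south'), which returns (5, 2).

Next I call maze.sense(dir='west'), and observe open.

Calling stack.push(x='west'), which returns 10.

Calling maze.move(dir='west'), → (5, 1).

I run maze.sense(dir='west'), : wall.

Calling maze.sense(dir='north'), which returns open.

I use stack.push(x='north'), yielding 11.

Calling maze.move(dir='north'), yielding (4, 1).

Then maze.sense(dir='west'), → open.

Calling stack.push(x='west'), giving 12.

I run maze.move(dir='west'), — result: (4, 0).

I call stack.pop, — result: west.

Using maze.move(dir='east'), and get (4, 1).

Then maze.sense(dir='north'), giving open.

Now I run stack.push(x='north'), yielding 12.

Next I call maze.move(dir='north'), and observe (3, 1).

Then stack.pop(), and observe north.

Calling maze.move(dir='south'), : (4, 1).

I try stack.pop(), and get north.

Now I run maze.move(dir='south'), : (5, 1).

Using stack.pop(), giving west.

Next I call maze.move(dir='east'), : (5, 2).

I use maze.sense(dir='east'), and see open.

I use stack.push(x='east'), giving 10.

I call maze.move(dir='east'), yielding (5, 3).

I call maze.sense(dir='north'), → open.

Now I run stack.push(x='north'), which returns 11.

I run maze.move(dir='north'), yielding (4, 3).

I use maze.sense(dir='north'), — result: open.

I run stack.push(x='north'), giving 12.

Now I run maze.move(dir='north'), which returns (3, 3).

I try maze.sense(dir='north'), giving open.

Next I call stack.push(x='north'), giving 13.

Calling maze.move(dir='north'), giving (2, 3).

Using maze.sense(dir='north'), yielding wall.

Then maze.sense(dir='east'), which returns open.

Using stack.push(x='east'), yielding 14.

I call maze.move(dir='east'), → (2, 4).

Calling maze.sense(dir='south'), and observe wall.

I try maze.sense(dir='north'), which returns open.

Using stack.push(x='north'), which returns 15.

Using maze.move(dir='north'), and see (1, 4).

Invoking maze.sense(dir='north'), and see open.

I try stack.push(x='north'), giving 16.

I use maze.move(dir='north'), — result: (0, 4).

Calling maze.sense(dir='west'), and see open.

I invoke stack.push(x='west'), and observe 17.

Next I call maze.move(dir='west'), yielding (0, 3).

Next I call stack.pop, which returns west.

I run maze.move(dir='east'), : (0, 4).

Invoking maze.sense(dir='east'), giving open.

Invoking stack.push(x='east'), → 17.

I invoke maze.move(dir='east'), and get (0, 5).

Next I call maze.sense(dir='south'), giving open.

I run stack.push(x='south'), giving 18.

Next I call maze.move(dir='south'), and observe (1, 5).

I run maze.sense(dir='south'), yielding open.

Now I run stack.push(x='south'), and get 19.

Calling maze.move(dir='south'), which returns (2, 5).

Then maze.sense(dir='south'), → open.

Calling stack.push(x='south'), giving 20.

I use maze.move(dir='south'), and see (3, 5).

Then maze.sense(dir='south'), → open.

Using stack.push(x='south'), which returns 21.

I call maze.move(dir='south'), → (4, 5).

I call maze.sense(dir='south'), → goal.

I run maze.move(dir='south'), which returns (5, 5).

Answer: (5, 5)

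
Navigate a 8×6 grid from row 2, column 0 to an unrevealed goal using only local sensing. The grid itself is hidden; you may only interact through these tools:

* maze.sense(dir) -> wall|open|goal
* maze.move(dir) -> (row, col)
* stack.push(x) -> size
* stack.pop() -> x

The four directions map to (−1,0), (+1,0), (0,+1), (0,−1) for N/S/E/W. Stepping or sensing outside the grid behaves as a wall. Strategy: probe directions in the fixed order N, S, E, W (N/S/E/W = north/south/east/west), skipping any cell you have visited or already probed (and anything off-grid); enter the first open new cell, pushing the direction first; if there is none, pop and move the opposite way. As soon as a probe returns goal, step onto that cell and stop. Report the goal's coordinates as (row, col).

;; 1. sense(dir='north') -> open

;; 2. push(x='north') -> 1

;; 3. move(dir='north') -> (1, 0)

;; 4. sense(dir='north') -> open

;; 5. push(x='north') -> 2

;; 6. move(dir='north') -> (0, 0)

;; 7. sense(dir='east') -> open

;; 8. push(x='east') -> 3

;; 9. move(dir='east') -> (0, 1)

;; 10. sense(dir='south') -> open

;; 11. push(x='south') -> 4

;; 12. move(dir='south') -> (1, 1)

;; 13. sense(dir='south') -> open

;; 14. push(x='south') -> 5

;; 15. move(dir='south') -> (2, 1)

;; 16. sense(dir='south') -> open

;; 17. push(x='south') -> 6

;; 18. move(dir='south') -> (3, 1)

;; 19. sense(dir='south') -> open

;; 20. push(x='south') -> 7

;; 21. move(dir='south') -> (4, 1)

;; 22. sense(dir='south') -> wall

;; 23. sense(dir='east') -> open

;; 24. push(x='east') -> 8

;; 25. move(dir='east') -> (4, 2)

;; 26. sense(dir='north') -> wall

;; 27. sense(dir='south') -> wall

;; 28. sense(dir='east') -> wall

;; 29. pop() -> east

;; 30. move(dir='west') -> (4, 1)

;; 31. sense(dir='west') -> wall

;; 32. pop() -> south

;; 33. move(dir='north') -> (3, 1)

;; 34. sense(dir='west') -> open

;; 35. push(x='west') -> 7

;; 36. move(dir='west') -> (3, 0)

;; 37. pop() -> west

;; 38. move(dir='east') -> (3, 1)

;; 39. pop() -> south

;; 40. move(dir='north') -> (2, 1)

;; 41. sense(dir='east') -> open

;; 42. push(x='east') -> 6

;; 43. move(dir='east') -> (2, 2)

;; 44. sense(dir='north') -> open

;; 45. push(x='north') -> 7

;; 46. move(dir='north') -> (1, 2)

;; 47. sense(dir='north') -> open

;; 48. push(x='north') -> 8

;; 49. move(dir='north') -> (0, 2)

;; 50. sense(dir='east') -> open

;; 51. push(x='east') -> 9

;; 52. move(dir='east') -> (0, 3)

;; 53. sense(dir='south') -> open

;; 54. push(x='south') -> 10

;; 55. move(dir='south') -> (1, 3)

;; 56. sense(dir='south') -> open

;; 57. push(x='south') -> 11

;; 58. move(dir='south') -> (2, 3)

;; 59. sense(dir='south') -> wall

;; 60. sense(dir='east') -> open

;; 61. push(x='east') -> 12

;; 62. move(dir='east') -> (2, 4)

;; 63. sense(dir='north') -> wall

;; 64. sense(dir='south') -> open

;; 65. push(x='south') -> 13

;; 66. move(dir='south') -> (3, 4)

;; 67. sense(dir='south') -> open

;; 68. push(x='south') -> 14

;; 69. move(dir='south') -> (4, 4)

;; 70. sense(dir='south') -> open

;; 71. push(x='south') -> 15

;; 72. move(dir='south') -> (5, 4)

;; 73. sense(dir='south') -> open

;; 74. push(x='south') -> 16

;; 75. move(dir='south') -> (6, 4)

;; 76. sense(dir='south') -> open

;; 77. push(x='south') -> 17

;; 78. move(dir='south') -> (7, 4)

;; 79. sense(dir='east') -> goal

;; 80. move(dir='east') -> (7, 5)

Answer: (7, 5)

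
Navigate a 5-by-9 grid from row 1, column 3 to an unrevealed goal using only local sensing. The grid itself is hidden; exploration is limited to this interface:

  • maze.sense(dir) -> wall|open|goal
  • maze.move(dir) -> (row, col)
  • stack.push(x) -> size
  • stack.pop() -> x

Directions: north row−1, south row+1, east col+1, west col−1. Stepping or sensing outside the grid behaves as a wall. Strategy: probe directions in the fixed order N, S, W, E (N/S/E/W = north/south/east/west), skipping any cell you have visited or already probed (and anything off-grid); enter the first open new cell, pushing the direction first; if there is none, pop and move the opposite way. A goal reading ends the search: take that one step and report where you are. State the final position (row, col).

Step: sense[dir→north]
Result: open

Step: push[x→north]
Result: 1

Step: move[dir→north]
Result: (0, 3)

Step: sense[dir→west]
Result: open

Step: push[x→west]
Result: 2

Step: move[dir→west]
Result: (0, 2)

Step: sense[dir→south]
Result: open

Step: push[x→south]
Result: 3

Step: move[dir→south]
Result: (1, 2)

Step: sense[dir→south]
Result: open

Step: push[x→south]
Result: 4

Step: move[dir→south]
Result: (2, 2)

Step: sense[dir→south]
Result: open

Step: push[x→south]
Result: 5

Step: move[dir→south]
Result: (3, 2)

Step: sense[dir→south]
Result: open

Step: push[x→south]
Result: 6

Step: move[dir→south]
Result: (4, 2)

Step: sense[dir→west]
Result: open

Step: push[x→west]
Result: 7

Step: move[dir→west]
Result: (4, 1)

Step: sense[dir→north]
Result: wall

Step: sense[dir→west]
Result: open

Step: push[x→west]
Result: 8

Step: move[dir→west]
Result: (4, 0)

Step: sense[dir→north]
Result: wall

Step: pop[]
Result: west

Step: move[dir→east]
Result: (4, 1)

Step: pop[]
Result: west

Step: move[dir→east]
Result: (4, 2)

Step: sense[dir→east]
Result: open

Step: push[x→east]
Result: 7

Step: move[dir→east]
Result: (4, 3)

Step: sense[dir→north]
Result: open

Step: push[x→north]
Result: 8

Step: move[dir→north]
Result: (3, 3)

Step: sense[dir→north]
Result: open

Step: push[x→north]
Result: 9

Step: move[dir→north]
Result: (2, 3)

Step: sense[dir→east]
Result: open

Step: push[x→east]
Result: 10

Step: move[dir→east]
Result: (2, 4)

Step: sense[dir→north]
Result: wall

Step: sense[dir→south]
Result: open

Step: push[x→south]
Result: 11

Step: move[dir→south]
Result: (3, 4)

Step: sense[dir→south]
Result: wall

Step: sense[dir→east]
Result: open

Step: push[x→east]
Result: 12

Step: move[dir→east]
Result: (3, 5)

Step: sense[dir→north]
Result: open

Step: push[x→north]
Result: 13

Step: move[dir→north]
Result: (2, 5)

Step: sense[dir→north]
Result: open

Step: push[x→north]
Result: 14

Step: move[dir→north]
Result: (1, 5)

Step: sense[dir→north]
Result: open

Step: push[x→north]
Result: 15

Step: move[dir→north]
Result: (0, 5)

Step: sense[dir→west]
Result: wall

Step: sense[dir→east]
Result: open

Step: push[x→east]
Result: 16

Step: move[dir→east]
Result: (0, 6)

Step: sense[dir→south]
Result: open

Step: push[x→south]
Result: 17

Step: move[dir→south]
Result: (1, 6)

Step: sense[dir→south]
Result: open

Step: push[x→south]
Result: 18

Step: move[dir→south]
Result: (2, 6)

Step: sense[dir→south]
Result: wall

Step: sense[dir→east]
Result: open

Step: push[x→east]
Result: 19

Step: move[dir→east]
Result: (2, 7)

Step: sense[dir→north]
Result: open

Step: push[x→north]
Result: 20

Step: move[dir→north]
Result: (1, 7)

Step: sense[dir→north]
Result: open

Step: push[x→north]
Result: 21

Step: move[dir→north]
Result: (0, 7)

Step: sense[dir→east]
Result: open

Step: push[x→east]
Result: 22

Step: move[dir→east]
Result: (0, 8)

Step: sense[dir→south]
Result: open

Step: push[x→south]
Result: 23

Step: move[dir→south]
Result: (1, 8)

Step: sense[dir→south]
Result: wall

Step: pop[]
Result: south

Step: move[dir→north]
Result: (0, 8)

Step: pop[]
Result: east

Step: move[dir→west]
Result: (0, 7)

Step: pop[]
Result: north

Step: move[dir→south]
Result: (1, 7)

Step: pop[]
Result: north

Step: move[dir→south]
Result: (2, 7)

Step: sense[dir→south]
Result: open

Step: push[x→south]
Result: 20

Step: move[dir→south]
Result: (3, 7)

Step: sense[dir→south]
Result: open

Step: push[x→south]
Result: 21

Step: move[dir→south]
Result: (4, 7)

Step: sense[dir→west]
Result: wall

Step: sense[dir→east]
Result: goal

Step: move[dir→east]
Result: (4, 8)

Answer: (4, 8)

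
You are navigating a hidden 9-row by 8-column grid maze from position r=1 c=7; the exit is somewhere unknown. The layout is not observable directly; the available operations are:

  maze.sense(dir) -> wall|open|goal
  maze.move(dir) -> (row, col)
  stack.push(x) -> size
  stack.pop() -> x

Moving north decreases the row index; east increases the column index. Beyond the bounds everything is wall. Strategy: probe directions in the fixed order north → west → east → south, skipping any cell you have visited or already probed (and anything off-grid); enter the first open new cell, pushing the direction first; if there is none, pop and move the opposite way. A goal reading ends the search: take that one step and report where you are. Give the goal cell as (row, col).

I invoke maze.sense on dir='north', and get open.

I call stack.push on x='north', and get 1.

I invoke maze.move on dir='north', and see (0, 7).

I try maze.sense on dir='west', : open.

I run stack.push on x='west', yielding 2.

I call maze.move on dir='west', — result: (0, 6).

Calling maze.sense on dir='west', — result: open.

I invoke stack.push on x='west', and see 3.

I use maze.move on dir='west', : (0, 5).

Using maze.sense on dir='west', — result: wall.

I call maze.sense on dir='south', giving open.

I run stack.push on x='south', and observe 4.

Now I run maze.move on dir='south', yielding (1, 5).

Calling maze.sense on dir='west', giving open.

Then stack.push on x='west', which returns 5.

I call maze.move on dir='west', and observe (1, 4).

I run maze.sense on dir='west', and see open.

Next I call stack.push on x='west', and see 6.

I try maze.move on dir='west', : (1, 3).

Calling maze.sense on dir='north', giving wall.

Then maze.sense on dir='west', — result: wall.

Then maze.sense on dir='south', and get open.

Now I run stack.push on x='south', and observe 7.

I use maze.move on dir='south', and get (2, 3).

Calling maze.sense on dir='west', which returns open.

I invoke stack.push on x='west', and observe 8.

I invoke maze.move on dir='west', and observe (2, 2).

Next I call maze.sense on dir='west', which returns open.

I run stack.push on x='west', yielding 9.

Calling maze.move on dir='west', and get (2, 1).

I try maze.sense on dir='north', which returns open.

I invoke stack.push on x='north', — result: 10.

Then maze.move on dir='north', yielding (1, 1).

I run maze.sense on dir='north', giving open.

I use stack.push on x='north', : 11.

Invoking maze.move on dir='north', — result: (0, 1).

Using maze.sense on dir='west', : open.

Calling stack.push on x='west', and see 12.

Using maze.move on dir='west', giving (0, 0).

I use maze.sense on dir='south', yielding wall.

Then stack.pop(), and see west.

Calling maze.move on dir='east', and observe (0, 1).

Using maze.sense on dir='east', and observe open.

I try stack.push on x='east', → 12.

Now I run maze.move on dir='east', giving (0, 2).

Next I call stack.pop(), and get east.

Now I run maze.move on dir='west', and get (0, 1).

Invoking stack.pop(), and see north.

Then maze.move on dir='south', — result: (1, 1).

Then stack.pop, yielding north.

Calling maze.move on dir='south', which returns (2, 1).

Invoking maze.sense on dir='west', : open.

Now I run stack.push on x='west', and get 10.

Calling maze.move on dir='west', — result: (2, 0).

Next I call maze.sense on dir='south', — result: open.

Calling stack.push on x='south', giving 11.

I try maze.move on dir='south', which returns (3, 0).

Invoking maze.sense on dir='east', — result: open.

Invoking stack.push on x='east', : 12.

I invoke maze.move on dir='east', and observe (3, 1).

Calling maze.sense on dir='east', which returns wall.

I invoke maze.sense on dir='south', which returns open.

Calling stack.push on x='south', which returns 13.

I invoke maze.move on dir='south', yielding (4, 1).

Calling maze.sense on dir='west', and observe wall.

I try maze.sense on dir='east', and see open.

Invoking stack.push on x='east', → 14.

I try maze.move on dir='east', and get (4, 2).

I call maze.sense on dir='east', : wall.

Now I run maze.sense on dir='south', : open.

I run stack.push on x='south', which returns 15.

I call maze.move on dir='south', : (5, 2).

Calling maze.sense on dir='west', giving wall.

I use maze.sense on dir='east', yielding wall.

Now I run maze.sense on dir='south', and observe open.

Calling stack.push on x='south', and get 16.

I use maze.move on dir='south', and get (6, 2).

I invoke maze.sense on dir='west', giving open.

I invoke stack.push on x='west', → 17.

Now I run maze.move on dir='west', : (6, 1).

Next I call maze.sense on dir='west', giving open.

Invoking stack.push on x='west', — result: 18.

I run maze.move on dir='west', giving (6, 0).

Then maze.sense on dir='north', : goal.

Using maze.move on dir='north', giving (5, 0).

Answer: (5, 0)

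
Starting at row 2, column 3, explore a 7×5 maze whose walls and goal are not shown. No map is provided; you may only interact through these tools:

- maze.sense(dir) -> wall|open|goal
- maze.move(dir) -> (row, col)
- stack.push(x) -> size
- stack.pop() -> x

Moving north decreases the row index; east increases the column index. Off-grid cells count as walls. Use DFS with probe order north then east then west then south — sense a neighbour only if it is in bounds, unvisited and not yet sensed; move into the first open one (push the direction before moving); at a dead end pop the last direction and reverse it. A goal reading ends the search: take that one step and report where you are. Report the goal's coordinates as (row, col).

% maze.sense dir: north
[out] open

% stack.push x: north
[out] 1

% maze.move dir: north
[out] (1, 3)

% maze.sense dir: north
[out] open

% stack.push x: north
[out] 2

% maze.move dir: north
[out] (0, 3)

% maze.sense dir: east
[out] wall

% maze.sense dir: west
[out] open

% stack.push x: west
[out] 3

% maze.move dir: west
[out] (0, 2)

% maze.sense dir: west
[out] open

% stack.push x: west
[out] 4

% maze.move dir: west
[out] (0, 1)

% maze.sense dir: west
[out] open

% stack.push x: west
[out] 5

% maze.move dir: west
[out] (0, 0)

% maze.sense dir: south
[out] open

% stack.push x: south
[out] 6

% maze.move dir: south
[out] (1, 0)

% maze.sense dir: east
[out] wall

% maze.sense dir: south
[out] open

% stack.push x: south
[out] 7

% maze.move dir: south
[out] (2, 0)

% maze.sense dir: east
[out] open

% stack.push x: east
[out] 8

% maze.move dir: east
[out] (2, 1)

% maze.sense dir: east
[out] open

% stack.push x: east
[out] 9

% maze.move dir: east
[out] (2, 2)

% maze.sense dir: north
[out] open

% stack.push x: north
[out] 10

% maze.move dir: north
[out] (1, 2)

% stack.pop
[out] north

% maze.move dir: south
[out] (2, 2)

% maze.sense dir: south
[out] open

% stack.push x: south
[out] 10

% maze.move dir: south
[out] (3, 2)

% maze.sense dir: east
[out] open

% stack.push x: east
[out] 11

% maze.move dir: east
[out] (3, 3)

% maze.sense dir: east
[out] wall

% maze.sense dir: south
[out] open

% stack.push x: south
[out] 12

% maze.move dir: south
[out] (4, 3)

% maze.sense dir: east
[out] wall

% maze.sense dir: west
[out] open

% stack.push x: west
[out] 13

% maze.move dir: west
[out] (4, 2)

% maze.sense dir: west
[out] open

% stack.push x: west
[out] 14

% maze.move dir: west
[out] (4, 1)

% maze.sense dir: north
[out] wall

% maze.sense dir: west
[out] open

% stack.push x: west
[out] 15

% maze.move dir: west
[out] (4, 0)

% maze.sense dir: north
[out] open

% stack.push x: north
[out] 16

% maze.move dir: north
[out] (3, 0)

% stack.pop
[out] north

% maze.move dir: south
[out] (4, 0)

% maze.sense dir: south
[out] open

% stack.push x: south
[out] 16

% maze.move dir: south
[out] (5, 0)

% maze.sense dir: east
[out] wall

% maze.sense dir: south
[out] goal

% maze.move dir: south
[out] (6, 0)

Answer: (6, 0)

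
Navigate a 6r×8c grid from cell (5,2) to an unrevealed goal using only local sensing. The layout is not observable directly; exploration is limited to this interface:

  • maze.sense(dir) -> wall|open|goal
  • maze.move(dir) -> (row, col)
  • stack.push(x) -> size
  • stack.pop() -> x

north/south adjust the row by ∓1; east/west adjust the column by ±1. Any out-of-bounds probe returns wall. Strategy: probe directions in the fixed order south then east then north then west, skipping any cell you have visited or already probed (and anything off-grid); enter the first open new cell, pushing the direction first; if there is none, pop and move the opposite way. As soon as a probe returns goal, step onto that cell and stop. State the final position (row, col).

Act: maze.sense[dir→east]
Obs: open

Act: stack.push[x→east]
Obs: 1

Act: maze.move[dir→east]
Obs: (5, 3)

Act: maze.sense[dir→east]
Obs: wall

Act: maze.sense[dir→north]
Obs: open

Act: stack.push[x→north]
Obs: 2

Act: maze.move[dir→north]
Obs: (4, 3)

Act: maze.sense[dir→east]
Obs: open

Act: stack.push[x→east]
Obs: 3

Act: maze.move[dir→east]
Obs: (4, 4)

Act: maze.sense[dir→east]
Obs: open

Act: stack.push[x→east]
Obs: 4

Act: maze.move[dir→east]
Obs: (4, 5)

Act: maze.sense[dir→south]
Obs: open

Act: stack.push[x→south]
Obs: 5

Act: maze.move[dir→south]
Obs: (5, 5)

Act: maze.sense[dir→east]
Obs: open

Act: stack.push[x→east]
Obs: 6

Act: maze.move[dir→east]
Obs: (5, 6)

Act: maze.sense[dir→east]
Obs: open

Act: stack.push[x→east]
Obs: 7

Act: maze.move[dir→east]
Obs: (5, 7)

Act: maze.sense[dir→north]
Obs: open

Act: stack.push[x→north]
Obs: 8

Act: maze.move[dir→north]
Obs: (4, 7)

Act: maze.sense[dir→north]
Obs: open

Act: stack.push[x→north]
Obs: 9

Act: maze.move[dir→north]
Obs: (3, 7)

Act: maze.sense[dir→north]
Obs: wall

Act: maze.sense[dir→west]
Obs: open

Act: stack.push[x→west]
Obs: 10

Act: maze.move[dir→west]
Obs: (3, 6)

Act: maze.sense[dir→south]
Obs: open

Act: stack.push[x→south]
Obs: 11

Act: maze.move[dir→south]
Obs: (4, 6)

Act: stack.pop[]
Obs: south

Act: maze.move[dir→north]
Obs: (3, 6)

Act: maze.sense[dir→north]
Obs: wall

Act: maze.sense[dir→west]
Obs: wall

Act: stack.pop[]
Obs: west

Act: maze.move[dir→east]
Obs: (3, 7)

Act: stack.pop[]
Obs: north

Act: maze.move[dir→south]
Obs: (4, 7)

Act: stack.pop[]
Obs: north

Act: maze.move[dir→south]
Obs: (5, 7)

Act: stack.pop[]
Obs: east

Act: maze.move[dir→west]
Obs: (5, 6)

Act: stack.pop[]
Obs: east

Act: maze.move[dir→west]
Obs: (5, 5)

Act: stack.pop[]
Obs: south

Act: maze.move[dir→north]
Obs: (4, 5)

Act: stack.pop[]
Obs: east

Act: maze.move[dir→west]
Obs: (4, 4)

Act: maze.sense[dir→north]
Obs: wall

Act: stack.pop[]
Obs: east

Act: maze.move[dir→west]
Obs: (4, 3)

Act: maze.sense[dir→north]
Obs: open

Act: stack.push[x→north]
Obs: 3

Act: maze.move[dir→north]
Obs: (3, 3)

Act: maze.sense[dir→north]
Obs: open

Act: stack.push[x→north]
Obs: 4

Act: maze.move[dir→north]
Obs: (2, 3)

Act: maze.sense[dir→east]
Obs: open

Act: stack.push[x→east]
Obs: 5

Act: maze.move[dir→east]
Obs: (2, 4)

Act: maze.sense[dir→east]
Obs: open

Act: stack.push[x→east]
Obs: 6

Act: maze.move[dir→east]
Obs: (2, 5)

Act: maze.sense[dir→north]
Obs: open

Act: stack.push[x→north]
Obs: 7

Act: maze.move[dir→north]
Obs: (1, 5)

Act: maze.sense[dir→east]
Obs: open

Act: stack.push[x→east]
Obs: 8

Act: maze.move[dir→east]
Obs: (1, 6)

Act: maze.sense[dir→east]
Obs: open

Act: stack.push[x→east]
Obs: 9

Act: maze.move[dir→east]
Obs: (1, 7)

Act: maze.sense[dir→north]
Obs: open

Act: stack.push[x→north]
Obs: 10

Act: maze.move[dir→north]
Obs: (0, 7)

Act: maze.sense[dir→west]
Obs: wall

Act: stack.pop[]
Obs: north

Act: maze.move[dir→south]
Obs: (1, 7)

Act: stack.pop[]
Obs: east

Act: maze.move[dir→west]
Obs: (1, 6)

Act: stack.pop[]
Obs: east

Act: maze.move[dir→west]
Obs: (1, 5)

Act: maze.sense[dir→north]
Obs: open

Act: stack.push[x→north]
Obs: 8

Act: maze.move[dir→north]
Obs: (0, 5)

Act: maze.sense[dir→west]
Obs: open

Act: stack.push[x→west]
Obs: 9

Act: maze.move[dir→west]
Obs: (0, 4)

Act: maze.sense[dir→south]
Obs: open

Act: stack.push[x→south]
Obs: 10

Act: maze.move[dir→south]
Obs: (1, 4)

Act: maze.sense[dir→west]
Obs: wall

Act: stack.pop[]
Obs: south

Act: maze.move[dir→north]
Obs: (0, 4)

Act: maze.sense[dir→west]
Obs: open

Act: stack.push[x→west]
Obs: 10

Act: maze.move[dir→west]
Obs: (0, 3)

Act: maze.sense[dir→west]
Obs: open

Act: stack.push[x→west]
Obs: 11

Act: maze.move[dir→west]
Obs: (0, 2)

Act: maze.sense[dir→south]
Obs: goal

Act: maze.move[dir→south]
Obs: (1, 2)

Answer: (1, 2)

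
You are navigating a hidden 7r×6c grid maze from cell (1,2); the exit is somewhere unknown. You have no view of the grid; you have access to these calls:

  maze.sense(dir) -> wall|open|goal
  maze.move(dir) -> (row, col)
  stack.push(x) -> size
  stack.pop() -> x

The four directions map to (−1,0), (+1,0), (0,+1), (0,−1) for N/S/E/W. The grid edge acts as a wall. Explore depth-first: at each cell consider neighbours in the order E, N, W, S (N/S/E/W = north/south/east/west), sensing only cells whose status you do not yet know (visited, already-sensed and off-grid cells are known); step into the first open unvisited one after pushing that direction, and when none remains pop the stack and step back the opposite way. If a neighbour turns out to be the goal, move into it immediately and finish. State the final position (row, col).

;; 1. maze.sense(east) ~> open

;; 2. stack.push(east) ~> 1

;; 3. maze.move(east) ~> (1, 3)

;; 4. maze.sense(east) ~> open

;; 5. stack.push(east) ~> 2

;; 6. maze.move(east) ~> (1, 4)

;; 7. maze.sense(east) ~> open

;; 8. stack.push(east) ~> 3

;; 9. maze.move(east) ~> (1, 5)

;; 10. maze.sense(north) ~> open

;; 11. stack.push(north) ~> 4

;; 12. maze.move(north) ~> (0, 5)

;; 13. maze.sense(west) ~> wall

;; 14. stack.pop() ~> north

;; 15. maze.move(south) ~> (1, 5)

;; 16. maze.sense(south) ~> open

;; 17. stack.push(south) ~> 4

;; 18. maze.move(south) ~> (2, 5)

;; 19. maze.sense(west) ~> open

;; 20. stack.push(west) ~> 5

;; 21. maze.move(west) ~> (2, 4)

;; 22. maze.sense(west) ~> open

;; 23. stack.push(west) ~> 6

;; 24. maze.move(west) ~> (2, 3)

;; 25. maze.sense(west) ~> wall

;; 26. maze.sense(south) ~> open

;; 27. stack.push(south) ~> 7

;; 28. maze.move(south) ~> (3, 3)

;; 29. maze.sense(east) ~> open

;; 30. stack.push(east) ~> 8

;; 31. maze.move(east) ~> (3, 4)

;; 32. maze.sense(east) ~> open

;; 33. stack.push(east) ~> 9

;; 34. maze.move(east) ~> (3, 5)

;; 35. maze.sense(south) ~> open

;; 36. stack.push(south) ~> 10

;; 37. maze.move(south) ~> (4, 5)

;; 38. maze.sense(west) ~> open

;; 39. stack.push(west) ~> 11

;; 40. maze.move(west) ~> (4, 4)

;; 41. maze.sense(west) ~> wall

;; 42. maze.sense(south) ~> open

;; 43. stack.push(south) ~> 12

;; 44. maze.move(south) ~> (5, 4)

;; 45. maze.sense(east) ~> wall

;; 46. maze.sense(west) ~> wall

;; 47. maze.sense(south) ~> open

;; 48. stack.push(south) ~> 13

;; 49. maze.move(south) ~> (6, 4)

;; 50. maze.sense(east) ~> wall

;; 51. maze.sense(west) ~> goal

;; 52. maze.move(west) ~> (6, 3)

Answer: (6, 3)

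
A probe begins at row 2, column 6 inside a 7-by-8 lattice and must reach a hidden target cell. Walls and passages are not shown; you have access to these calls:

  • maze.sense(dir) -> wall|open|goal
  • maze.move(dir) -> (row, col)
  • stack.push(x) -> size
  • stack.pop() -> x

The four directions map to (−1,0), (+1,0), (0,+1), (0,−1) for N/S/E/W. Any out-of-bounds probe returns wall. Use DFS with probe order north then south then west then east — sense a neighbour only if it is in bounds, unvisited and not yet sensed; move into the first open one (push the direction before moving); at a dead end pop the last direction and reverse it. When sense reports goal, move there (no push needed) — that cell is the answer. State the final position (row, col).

# maze.sense(dir→north) : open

# stack.push(x→north) : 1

# maze.move(dir→north) : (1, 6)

# maze.sense(dir→north) : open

# stack.push(x→north) : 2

# maze.move(dir→north) : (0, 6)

# maze.sense(dir→west) : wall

# maze.sense(dir→east) : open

# stack.push(x→east) : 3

# maze.move(dir→east) : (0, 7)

# maze.sense(dir→south) : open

# stack.push(x→south) : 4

# maze.move(dir→south) : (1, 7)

# maze.sense(dir→south) : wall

# stack.pop() : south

# maze.move(dir→north) : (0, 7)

# stack.pop() : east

# maze.move(dir→west) : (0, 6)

# stack.pop() : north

# maze.move(dir→south) : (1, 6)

# maze.sense(dir→west) : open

# stack.push(x→west) : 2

# maze.move(dir→west) : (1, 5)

# maze.sense(dir→south) : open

# stack.push(x→south) : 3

# maze.move(dir→south) : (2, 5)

# maze.sense(dir→south) : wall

# maze.sense(dir→west) : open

# stack.push(x→west) : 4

# maze.move(dir→west) : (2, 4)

# maze.sense(dir→north) : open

# stack.push(x→north) : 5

# maze.move(dir→north) : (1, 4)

# maze.sense(dir→north) : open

# stack.push(x→north) : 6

# maze.move(dir→north) : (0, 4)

# maze.sense(dir→west) : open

# stack.push(x→west) : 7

# maze.move(dir→west) : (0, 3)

# maze.sense(dir→south) : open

# stack.push(x→south) : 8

# maze.move(dir→south) : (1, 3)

# maze.sense(dir→south) : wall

# maze.sense(dir→west) : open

# stack.push(x→west) : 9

# maze.move(dir→west) : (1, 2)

# maze.sense(dir→north) : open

# stack.push(x→north) : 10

# maze.move(dir→north) : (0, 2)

# maze.sense(dir→west) : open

# stack.push(x→west) : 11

# maze.move(dir→west) : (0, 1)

# maze.sense(dir→south) : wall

# maze.sense(dir→west) : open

# stack.push(x→west) : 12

# maze.move(dir→west) : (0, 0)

# maze.sense(dir→south) : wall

# stack.pop() : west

# maze.move(dir→east) : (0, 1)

# stack.pop() : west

# maze.move(dir→east) : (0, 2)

# stack.pop() : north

# maze.move(dir→south) : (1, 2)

# maze.sense(dir→south) : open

# stack.push(x→south) : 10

# maze.move(dir→south) : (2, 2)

# maze.sense(dir→south) : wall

# maze.sense(dir→west) : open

# stack.push(x→west) : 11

# maze.move(dir→west) : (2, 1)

# maze.sense(dir→south) : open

# stack.push(x→south) : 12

# maze.move(dir→south) : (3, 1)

# maze.sense(dir→south) : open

# stack.push(x→south) : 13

# maze.move(dir→south) : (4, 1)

# maze.sense(dir→south) : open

# stack.push(x→south) : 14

# maze.move(dir→south) : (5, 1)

# maze.sense(dir→south) : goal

# maze.move(dir→south) : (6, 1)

Answer: (6, 1)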